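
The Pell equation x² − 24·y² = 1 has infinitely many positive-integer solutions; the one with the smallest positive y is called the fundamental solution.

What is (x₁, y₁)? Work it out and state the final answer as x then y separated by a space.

d=24: √d = [4; 1,8] (ℓ=2, even), read p_1/q_1
i=0: a=4 ⇒ p=4, q=1
i=1: a=1 ⇒ p=5, q=1
fundamental: x₁=5, y₁=1  (since 25 − 24·1 = 1)

5 1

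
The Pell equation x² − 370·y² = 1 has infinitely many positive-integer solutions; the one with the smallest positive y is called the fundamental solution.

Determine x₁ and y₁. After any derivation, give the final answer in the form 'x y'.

√370 → a₀=19, period (4,4,38); ℓ=3 odd so k=5
step 0: (19, 1)  from 19·(1,0) + (0,1)
step 1: (77, 4)  from 4·(19,1) + (1,0)
…
step 4: (50339, 2617)  from 4·(12503,650) + (327,17)
step 5: (213859, 11118)  from 4·(50339,2617) + (12503,650)
(x₁, y₁) = (213859, 11118);  213859² − 370·11118² = 1 ✓

213859 11118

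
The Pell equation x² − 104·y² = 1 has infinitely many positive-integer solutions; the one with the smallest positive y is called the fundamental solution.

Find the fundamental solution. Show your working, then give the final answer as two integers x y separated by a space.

d=104: √d = [10; 5,20] (ℓ=2, even), read p_1/q_1
step 0: (10, 1)  from 10·(1,0) + (0,1)
step 1: (51, 5)  from 5·(10,1) + (1,0)
(x₁, y₁) = (51, 5);  51² − 104·5² = 1 ✓

51 5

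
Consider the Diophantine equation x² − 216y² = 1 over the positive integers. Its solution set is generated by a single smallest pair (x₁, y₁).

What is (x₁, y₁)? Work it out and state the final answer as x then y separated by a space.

√216 → a₀=14, period (1,2,3,2,1,28); ℓ=6 even so k=5
i=0: a=14 ⇒ p=14, q=1
i=1: a=1 ⇒ p=15, q=1
i=2: a=2 ⇒ p=44, q=3
i=3: a=3 ⇒ p=147, q=10
i=4: a=2 ⇒ p=338, q=23
i=5: a=1 ⇒ p=485, q=33
(x₁, y₁) = (485, 33);  485² − 216·33² = 1 ✓

485 33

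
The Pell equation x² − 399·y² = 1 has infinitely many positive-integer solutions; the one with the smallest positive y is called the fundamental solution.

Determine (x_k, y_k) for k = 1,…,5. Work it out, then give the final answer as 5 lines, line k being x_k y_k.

d=399: √d = [19; 1,38] (ℓ=2, even), read p_1/q_1
step 0: (19, 1)  from 19·(1,0) + (0,1)
step 1: (20, 1)  from 1·(19,1) + (1,0)
(x₁, y₁) = (20, 1);  20² − 399·1² = 1 ✓
k=2:  x_2 = 20·20+399·1·1 = 799,  y_2 = 20·1+1·20 = 40
k=3:  x_3 = 20·799+399·1·40 = 31940,  y_3 = 20·40+1·799 = 1599
k=4:  x_4 = 20·31940+399·1·1599 = 1276801,  y_4 = 20·1599+1·31940 = 63920
k=5:  x_5 = 20·1276801+399·1·63920 = 51040100,  y_5 = 20·63920+1·1276801 = 2555201

20 1
799 40
31940 1599
1276801 63920
51040100 2555201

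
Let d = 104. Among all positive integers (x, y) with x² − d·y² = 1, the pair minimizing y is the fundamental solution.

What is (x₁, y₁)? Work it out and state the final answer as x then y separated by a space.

√104 → a₀=10, period (5,20); ℓ=2 even so k=1
step 0: (10, 1)  from 10·(1,0) + (0,1)
step 1: (51, 5)  from 5·(10,1) + (1,0)
fundamental: x₁=51, y₁=5  (since 2601 − 104·25 = 1)

51 5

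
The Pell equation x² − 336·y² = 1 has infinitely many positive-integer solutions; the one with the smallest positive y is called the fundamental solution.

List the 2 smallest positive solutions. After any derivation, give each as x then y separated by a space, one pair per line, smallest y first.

√336 = [18; 3,36, …], period ℓ=2 (even) → k=1
a_0=18:  p_0=18·1+0=18,  q_0=18·0+1=1
a_1=3:  p_1=3·18+1=55,  q_1=3·1+0=3
(x₁, y₁) = (55, 3);  55² − 336·3² = 1 ✓
(x_2, y_2) = (55·55 + 336·3·3, 55·3 + 3·55) = (6049, 330)

55 3
6049 330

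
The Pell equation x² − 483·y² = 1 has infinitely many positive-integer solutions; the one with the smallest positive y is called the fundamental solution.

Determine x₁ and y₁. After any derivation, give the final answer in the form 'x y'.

[21; 1,42] for √483; ℓ=2 ⇒ convergent index 1
k=0  a_k=21  p_k/q_k = 21/1
k=1  a_k=1  p_k/q_k = 22/1
(x₁, y₁) = (22, 1);  22² − 483·1² = 1 ✓

22 1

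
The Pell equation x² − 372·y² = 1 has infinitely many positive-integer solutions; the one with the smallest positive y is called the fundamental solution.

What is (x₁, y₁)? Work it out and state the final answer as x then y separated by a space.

d=372: √d = [19; 3,2,12,2,3,38] (ℓ=6, even), read p_5/q_5
a_0=19:  p_0=19·1+0=19,  q_0=19·0+1=1
…
a_4=2:  p_4=2·1678+135=3491,  q_4=2·87+7=181
a_5=3:  p_5=3·3491+1678=12151,  q_5=3·181+87=630
fundamental: x₁=12151, y₁=630  (since 147646801 − 372·396900 = 1)

12151 630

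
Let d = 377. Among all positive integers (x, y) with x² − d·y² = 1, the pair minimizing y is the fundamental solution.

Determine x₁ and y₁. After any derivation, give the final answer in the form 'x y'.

√377 = [19; 2,2,2,38, …], period ℓ=4 (even) → k=3
i=0: a=19 ⇒ p=19, q=1
…
i=2: a=2 ⇒ p=97, q=5
i=3: a=2 ⇒ p=233, q=12
→ (233, 12).  Check: 233²=54289, 377·12²=54288, difference 1.

233 12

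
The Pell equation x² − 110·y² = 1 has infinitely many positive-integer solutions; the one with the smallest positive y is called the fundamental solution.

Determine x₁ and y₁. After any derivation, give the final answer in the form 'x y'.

√110 = [10; 2,20, …], period ℓ=2 (even) → k=1
step 0: (10, 1)  from 10·(1,0) + (0,1)
step 1: (21, 2)  from 2·(10,1) + (1,0)
(x₁, y₁) = (21, 2);  21² − 110·2² = 1 ✓

21 2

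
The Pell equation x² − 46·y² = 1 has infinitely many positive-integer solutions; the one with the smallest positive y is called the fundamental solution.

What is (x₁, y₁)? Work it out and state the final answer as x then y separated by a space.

24335 3588

[6; 1,3,1,1,2,6,2,1,1,3,1,12] for √46; ℓ=12 ⇒ convergent index 11
k=0  a_k=6  p_k/q_k = 6/1
k=1  a_k=1  p_k/q_k = 7/1
k=2  a_k=3  p_k/q_k = 27/4
k=3  a_k=1  p_k/q_k = 34/5
k=4  a_k=1  p_k/q_k = 61/9
k=5  a_k=2  p_k/q_k = 156/23
k=6  a_k=6  p_k/q_k = 997/147
k=7  a_k=2  p_k/q_k = 2150/317
k=8  a_k=1  p_k/q_k = 3147/464
k=9  a_k=1  p_k/q_k = 5297/781
k=10  a_k=3  p_k/q_k = 19038/2807
k=11  a_k=1  p_k/q_k = 24335/3588
fundamental: x₁=24335, y₁=3588  (since 592192225 − 46·12873744 = 1)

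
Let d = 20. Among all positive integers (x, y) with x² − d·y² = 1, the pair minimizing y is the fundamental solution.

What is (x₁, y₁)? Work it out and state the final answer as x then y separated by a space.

√20 = [4; 2,8, …], period ℓ=2 (even) → k=1
k=0  a_k=4  p_k/q_k = 4/1
k=1  a_k=2  p_k/q_k = 9/2
→ (9, 2).  Check: 9²=81, 20·2²=80, difference 1.

9 2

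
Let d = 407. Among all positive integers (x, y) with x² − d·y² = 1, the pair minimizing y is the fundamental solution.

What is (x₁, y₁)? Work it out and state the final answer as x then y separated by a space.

√407 = [20; 5,1,2,1,5,40, …], period ℓ=6 (even) → k=5
i=0: a=20 ⇒ p=20, q=1
…
i=2: a=1 ⇒ p=121, q=6
i=3: a=2 ⇒ p=343, q=17
i=4: a=1 ⇒ p=464, q=23
i=5: a=5 ⇒ p=2663, q=132
→ (2663, 132).  Check: 2663²=7091569, 407·132²=7091568, difference 1.

2663 132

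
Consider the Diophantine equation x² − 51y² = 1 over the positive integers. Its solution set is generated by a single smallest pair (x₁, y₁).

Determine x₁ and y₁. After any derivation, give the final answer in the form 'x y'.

d=51: √d = [7; 7,14] (ℓ=2, even), read p_1/q_1
k=0  a_k=7  p_k/q_k = 7/1
k=1  a_k=7  p_k/q_k = 50/7
→ (50, 7).  Check: 50²=2500, 51·7²=2499, difference 1.

50 7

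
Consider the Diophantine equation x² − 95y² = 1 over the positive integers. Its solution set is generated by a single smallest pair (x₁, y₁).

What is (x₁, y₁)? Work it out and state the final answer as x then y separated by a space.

39 4

√95 = [9; 1,2,1,18, …], period ℓ=4 (even) → k=3
a_0=9:  p_0=9·1+0=9,  q_0=9·0+1=1
…
a_2=2:  p_2=2·10+9=29,  q_2=2·1+1=3
a_3=1:  p_3=1·29+10=39,  q_3=1·3+1=4
→ (39, 4).  Check: 39²=1521, 95·4²=1520, difference 1.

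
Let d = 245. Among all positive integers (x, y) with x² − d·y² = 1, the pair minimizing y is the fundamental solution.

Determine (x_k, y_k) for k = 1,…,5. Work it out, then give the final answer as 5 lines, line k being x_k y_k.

d=245: √d = [15; 1,1,1,7,6,7,1,1,1,30] (ℓ=10, even), read p_9/q_9
k=0  a_k=15  p_k/q_k = 15/1
k=1  a_k=1  p_k/q_k = 16/1
…
k=3  a_k=1  p_k/q_k = 47/3
…
k=6  a_k=7  p_k/q_k = 15809/1010
k=7  a_k=1  p_k/q_k = 18016/1151
k=8  a_k=1  p_k/q_k = 33825/2161
k=9  a_k=1  p_k/q_k = 51841/3312
(x₁, y₁) = (51841, 3312);  51841² − 245·3312² = 1 ✓
(51841+3312√245)^2 = 5374978561 + 343394784√245
(51841+3312√245)^3 = 557288527109761 + 35603857991376√245
(51841+3312√245)^4 = 57780789062419261441 + 3691479203918451648√245
(51841+3312√245)^5 = 5990827771012465337616001 + 382739946785069045776560√245

51841 3312
5374978561 343394784
557288527109761 35603857991376
57780789062419261441 3691479203918451648
5990827771012465337616001 382739946785069045776560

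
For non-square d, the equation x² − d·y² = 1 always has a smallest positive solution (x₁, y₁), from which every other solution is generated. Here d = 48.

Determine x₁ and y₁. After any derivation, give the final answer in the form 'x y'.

√48 = [6; 1,12, …], period ℓ=2 (even) → k=1
step 0: (6, 1)  from 6·(1,0) + (0,1)
step 1: (7, 1)  from 1·(6,1) + (1,0)
fundamental: x₁=7, y₁=1  (since 49 − 48·1 = 1)

7 1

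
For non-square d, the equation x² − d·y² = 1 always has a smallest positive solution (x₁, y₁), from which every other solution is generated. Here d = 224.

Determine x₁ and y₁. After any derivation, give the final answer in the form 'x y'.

15 1

d=224: √d = [14; 1,28] (ℓ=2, even), read p_1/q_1
a_0=14:  p_0=14·1+0=14,  q_0=14·0+1=1
a_1=1:  p_1=1·14+1=15,  q_1=1·1+0=1
fundamental: x₁=15, y₁=1  (since 225 − 224·1 = 1)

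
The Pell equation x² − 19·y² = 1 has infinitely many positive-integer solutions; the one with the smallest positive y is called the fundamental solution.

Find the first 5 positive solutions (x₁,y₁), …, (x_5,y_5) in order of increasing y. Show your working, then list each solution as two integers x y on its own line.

170 39
57799 13260
19651490 4508361
6681448801 1532829480
2271672940850 521157514839

√19 = [4; 2,1,3,1,2,8, …], period ℓ=6 (even) → k=5
a_0=4:  p_0=4·1+0=4,  q_0=4·0+1=1
…
a_3=3:  p_3=3·13+9=48,  q_3=3·3+2=11
a_4=1:  p_4=1·48+13=61,  q_4=1·11+3=14
a_5=2:  p_5=2·61+48=170,  q_5=2·14+11=39
(x₁, y₁) = (170, 39);  170² − 19·39² = 1 ✓
(170+39√19)^2 = 57799 + 13260√19
(170+39√19)^3 = 19651490 + 4508361√19
(170+39√19)^4 = 6681448801 + 1532829480√19
(170+39√19)^5 = 2271672940850 + 521157514839√19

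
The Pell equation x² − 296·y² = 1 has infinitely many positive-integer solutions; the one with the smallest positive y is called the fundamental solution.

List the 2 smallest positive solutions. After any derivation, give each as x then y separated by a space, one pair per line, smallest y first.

√296 = [17; 4,1,7,1,4,34, …], period ℓ=6 (even) → k=5
a_0=17:  p_0=17·1+0=17,  q_0=17·0+1=1
a_1=4:  p_1=4·17+1=69,  q_1=4·1+0=4
a_2=1:  p_2=1·69+17=86,  q_2=1·4+1=5
a_3=7:  p_3=7·86+69=671,  q_3=7·5+4=39
a_4=1:  p_4=1·671+86=757,  q_4=1·39+5=44
a_5=4:  p_5=4·757+671=3699,  q_5=4·44+39=215
fundamental: x₁=3699, y₁=215  (since 13682601 − 296·46225 = 1)
k=2:  x_2 = 3699·3699+296·215·215 = 27365201,  y_2 = 3699·215+215·3699 = 1590570

3699 215
27365201 1590570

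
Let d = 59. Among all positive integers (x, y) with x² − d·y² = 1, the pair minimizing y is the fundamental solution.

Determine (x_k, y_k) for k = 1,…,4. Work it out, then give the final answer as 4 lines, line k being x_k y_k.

530 69
561799 73140
595506410 77528331
631236232801 82179957720

√59 = [7; 1,2,7,2,1,14, …], period ℓ=6 (even) → k=5
i=0: a=7 ⇒ p=7, q=1
i=1: a=1 ⇒ p=8, q=1
…
i=3: a=7 ⇒ p=169, q=22
i=4: a=2 ⇒ p=361, q=47
i=5: a=1 ⇒ p=530, q=69
(x₁, y₁) = (530, 69);  530² − 59·69² = 1 ✓
n=2: (530,69)∘(530,69) = (530·530+59·69·69, 530·69+69·530) = (561799,73140)
n=3: (561799,73140)∘(530,69) = (530·561799+59·69·73140, 530·73140+69·561799) = (595506410,77528331)
n=4: (595506410,77528331)∘(530,69) = (530·595506410+59·69·77528331, 530·77528331+69·595506410) = (631236232801,82179957720)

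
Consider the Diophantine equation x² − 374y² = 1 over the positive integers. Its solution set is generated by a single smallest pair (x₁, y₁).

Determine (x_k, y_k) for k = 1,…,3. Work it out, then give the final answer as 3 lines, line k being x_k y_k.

3365 174
22646449 1171020
152410598405 7880964426

√374 = [19; 2,1,18,1,2,38, …], period ℓ=6 (even) → k=5
step 0: (19, 1)  from 19·(1,0) + (0,1)
…
step 4: (1141, 59)  from 1·(1083,56) + (58,3)
step 5: (3365, 174)  from 2·(1141,59) + (1083,56)
(x₁, y₁) = (3365, 174);  3365² − 374·174² = 1 ✓
(x_2, y_2) = (3365·3365 + 374·174·174, 3365·174 + 174·3365) = (22646449, 1171020)
(x_3, y_3) = (3365·22646449 + 374·174·1171020, 3365·1171020 + 174·22646449) = (152410598405, 7880964426)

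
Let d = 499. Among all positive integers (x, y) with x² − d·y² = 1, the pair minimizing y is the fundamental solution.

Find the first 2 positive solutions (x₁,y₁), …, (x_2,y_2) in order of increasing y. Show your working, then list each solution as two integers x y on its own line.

4490 201
40320199 1804980

[22; 2,1,21,1,2,44] for √499; ℓ=6 ⇒ convergent index 5
k=0  a_k=22  p_k/q_k = 22/1
…
k=2  a_k=1  p_k/q_k = 67/3
k=3  a_k=21  p_k/q_k = 1452/65
k=4  a_k=1  p_k/q_k = 1519/68
k=5  a_k=2  p_k/q_k = 4490/201
→ (4490, 201).  Check: 4490²=20160100, 499·201²=20160099, difference 1.
(4490+201√499)^2 = 40320199 + 1804980√499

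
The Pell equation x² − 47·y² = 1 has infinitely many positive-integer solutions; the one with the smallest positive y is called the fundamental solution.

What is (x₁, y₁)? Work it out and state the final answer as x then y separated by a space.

√47 = [6; 1,5,1,12, …], period ℓ=4 (even) → k=3
i=0: a=6 ⇒ p=6, q=1
…
i=2: a=5 ⇒ p=41, q=6
i=3: a=1 ⇒ p=48, q=7
fundamental: x₁=48, y₁=7  (since 2304 − 47·49 = 1)

48 7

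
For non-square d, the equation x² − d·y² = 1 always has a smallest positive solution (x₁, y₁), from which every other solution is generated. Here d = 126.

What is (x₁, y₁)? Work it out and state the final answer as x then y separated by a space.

449 40

√126 → a₀=11, period (4,2,4,22); ℓ=4 even so k=3
k=0  a_k=11  p_k/q_k = 11/1
k=1  a_k=4  p_k/q_k = 45/4
k=2  a_k=2  p_k/q_k = 101/9
k=3  a_k=4  p_k/q_k = 449/40
fundamental: x₁=449, y₁=40  (since 201601 − 126·1600 = 1)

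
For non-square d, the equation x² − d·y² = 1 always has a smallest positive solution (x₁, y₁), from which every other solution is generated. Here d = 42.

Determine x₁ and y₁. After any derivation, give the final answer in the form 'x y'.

√42 = [6; 2,12, …], period ℓ=2 (even) → k=1
k=0  a_k=6  p_k/q_k = 6/1
k=1  a_k=2  p_k/q_k = 13/2
fundamental: x₁=13, y₁=2  (since 169 − 42·4 = 1)

13 2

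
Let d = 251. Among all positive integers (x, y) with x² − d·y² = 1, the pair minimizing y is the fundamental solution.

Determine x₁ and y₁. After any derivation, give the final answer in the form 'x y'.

d=251: √d = [15; 1,5,2,1,2,…,5,1,30] (ℓ=14, even), read p_13/q_13
step 0: (15, 1)  from 15·(1,0) + (0,1)
…
step 2: (95, 6)  from 5·(16,1) + (15,1)
step 3: (206, 13)  from 2·(95,6) + (16,1)
step 4: (301, 19)  from 1·(206,13) + (95,6)
…
step 11: (577033, 36422)  from 2·(212692,13425) + (151649,9572)
step 12: (3097857, 195535)  from 5·(577033,36422) + (212692,13425)
step 13: (3674890, 231957)  from 1·(3097857,195535) + (577033,36422)
(x₁, y₁) = (3674890, 231957);  3674890² − 251·231957² = 1 ✓

3674890 231957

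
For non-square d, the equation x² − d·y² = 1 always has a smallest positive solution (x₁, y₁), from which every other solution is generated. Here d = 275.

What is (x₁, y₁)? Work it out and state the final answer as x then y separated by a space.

199 12

√275 → a₀=16, period (1,1,2,1,1,32); ℓ=6 even so k=5
step 0: (16, 1)  from 16·(1,0) + (0,1)
step 1: (17, 1)  from 1·(16,1) + (1,0)
step 2: (33, 2)  from 1·(17,1) + (16,1)
…
step 4: (116, 7)  from 1·(83,5) + (33,2)
step 5: (199, 12)  from 1·(116,7) + (83,5)
→ (199, 12).  Check: 199²=39601, 275·12²=39600, difference 1.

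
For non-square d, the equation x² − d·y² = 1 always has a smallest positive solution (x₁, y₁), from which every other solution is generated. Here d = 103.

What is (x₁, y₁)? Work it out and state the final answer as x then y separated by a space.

227528 22419

d=103: √d = [10; 6,1,2,1,1,9,1,1,2,1,6,20] (ℓ=12, even), read p_11/q_11
i=0: a=10 ⇒ p=10, q=1
i=1: a=6 ⇒ p=61, q=6
i=2: a=1 ⇒ p=71, q=7
i=3: a=2 ⇒ p=203, q=20
…
i=5: a=1 ⇒ p=477, q=47
…
i=7: a=1 ⇒ p=5044, q=497
i=8: a=1 ⇒ p=9611, q=947
i=9: a=2 ⇒ p=24266, q=2391
i=10: a=1 ⇒ p=33877, q=3338
i=11: a=6 ⇒ p=227528, q=22419
(x₁, y₁) = (227528, 22419);  227528² − 103·22419² = 1 ✓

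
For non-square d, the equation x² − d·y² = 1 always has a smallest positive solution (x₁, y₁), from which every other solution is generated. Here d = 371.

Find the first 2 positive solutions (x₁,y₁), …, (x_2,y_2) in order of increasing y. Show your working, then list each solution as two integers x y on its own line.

[19; 3,1,4,1,3,38] for √371; ℓ=6 ⇒ convergent index 5
a_0=19:  p_0=19·1+0=19,  q_0=19·0+1=1
a_1=3:  p_1=3·19+1=58,  q_1=3·1+0=3
…
a_4=1:  p_4=1·366+77=443,  q_4=1·19+4=23
a_5=3:  p_5=3·443+366=1695,  q_5=3·23+19=88
fundamental: x₁=1695, y₁=88  (since 2873025 − 371·7744 = 1)
k=2:  x_2 = 1695·1695+371·88·88 = 5746049,  y_2 = 1695·88+88·1695 = 298320

1695 88
5746049 298320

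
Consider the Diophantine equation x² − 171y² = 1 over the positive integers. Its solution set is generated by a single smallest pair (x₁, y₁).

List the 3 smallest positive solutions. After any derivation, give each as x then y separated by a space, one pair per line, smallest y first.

170 13
57799 4420
19651490 1502787

√171 = [13; 13,26, …], period ℓ=2 (even) → k=1
k=0  a_k=13  p_k/q_k = 13/1
k=1  a_k=13  p_k/q_k = 170/13
→ (170, 13).  Check: 170²=28900, 171·13²=28899, difference 1.
(170+13√171)^2 = 57799 + 4420√171
(170+13√171)^3 = 19651490 + 1502787√171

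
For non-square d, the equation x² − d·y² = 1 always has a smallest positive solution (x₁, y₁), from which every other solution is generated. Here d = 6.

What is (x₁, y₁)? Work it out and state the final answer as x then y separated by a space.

[2; 2,4] for √6; ℓ=2 ⇒ convergent index 1
a_0=2:  p_0=2·1+0=2,  q_0=2·0+1=1
a_1=2:  p_1=2·2+1=5,  q_1=2·1+0=2
fundamental: x₁=5, y₁=2  (since 25 − 6·4 = 1)

5 2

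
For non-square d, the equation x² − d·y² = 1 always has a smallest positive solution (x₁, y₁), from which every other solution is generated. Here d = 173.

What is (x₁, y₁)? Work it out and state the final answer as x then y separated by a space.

√173 → a₀=13, period (6,1,1,6,26); ℓ=5 odd so k=9
step 0: (13, 1)  from 13·(1,0) + (0,1)
…
step 2: (92, 7)  from 1·(79,6) + (13,1)
step 3: (171, 13)  from 1·(92,7) + (79,6)
…
step 6: (176552, 13423)  from 6·(29239,2223) + (1118,85)
…
step 8: (382343, 29069)  from 1·(205791,15646) + (176552,13423)
step 9: (2499849, 190060)  from 6·(382343,29069) + (205791,15646)
(x₁, y₁) = (2499849, 190060);  2499849² − 173·190060² = 1 ✓

2499849 190060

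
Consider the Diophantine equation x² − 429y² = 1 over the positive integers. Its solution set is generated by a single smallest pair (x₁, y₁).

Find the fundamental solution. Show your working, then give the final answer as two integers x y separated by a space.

1524095 73584

√429 → a₀=20, period (1,2,2,9,1,12,1,9,2,2,1,40); ℓ=12 even so k=11
step 0: (20, 1)  from 20·(1,0) + (0,1)
step 1: (21, 1)  from 1·(20,1) + (1,0)
…
step 3: (145, 7)  from 2·(62,3) + (21,1)
…
step 7: (21023, 1015)  from 1·(19511,942) + (1512,73)
…
step 9: (438459, 21169)  from 2·(208718,10077) + (21023,1015)
step 10: (1085636, 52415)  from 2·(438459,21169) + (208718,10077)
step 11: (1524095, 73584)  from 1·(1085636,52415) + (438459,21169)
fundamental: x₁=1524095, y₁=73584  (since 2322865569025 − 429·5414605056 = 1)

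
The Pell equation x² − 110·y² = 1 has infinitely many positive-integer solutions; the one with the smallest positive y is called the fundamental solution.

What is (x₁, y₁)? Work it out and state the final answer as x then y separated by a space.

21 2

√110 → a₀=10, period (2,20); ℓ=2 even so k=1
k=0  a_k=10  p_k/q_k = 10/1
k=1  a_k=2  p_k/q_k = 21/2
→ (21, 2).  Check: 21²=441, 110·2²=440, difference 1.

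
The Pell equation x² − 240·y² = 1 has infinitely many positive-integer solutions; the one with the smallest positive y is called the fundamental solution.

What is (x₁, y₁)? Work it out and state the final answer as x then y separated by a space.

√240 → a₀=15, period (2,30); ℓ=2 even so k=1
step 0: (15, 1)  from 15·(1,0) + (0,1)
step 1: (31, 2)  from 2·(15,1) + (1,0)
→ (31, 2).  Check: 31²=961, 240·2²=960, difference 1.

31 2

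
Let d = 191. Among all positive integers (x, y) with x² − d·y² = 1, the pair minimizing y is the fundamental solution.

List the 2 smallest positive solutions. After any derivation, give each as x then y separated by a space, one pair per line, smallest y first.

8994000 650783
161784071999999 11706284604000

√191 → a₀=13, period (1,4,1,1,3,…,4,1,26); ℓ=16 even so k=15
i=0: a=13 ⇒ p=13, q=1
…
i=2: a=4 ⇒ p=69, q=5
…
i=4: a=1 ⇒ p=152, q=11
…
i=6: a=2 ⇒ p=1230, q=89
…
i=8: a=13 ⇒ p=40217, q=2910
…
i=11: a=3 ⇒ p=704682, q=50989
i=12: a=1 ⇒ p=911765, q=65973
…
i=14: a=4 ⇒ p=7377553, q=533821
i=15: a=1 ⇒ p=8994000, q=650783
→ (8994000, 650783).  Check: 8994000²=80892036000000, 191·650783²=80892035999999, difference 1.
(8994000+650783√191)^2 = 161784071999999 + 11706284604000√191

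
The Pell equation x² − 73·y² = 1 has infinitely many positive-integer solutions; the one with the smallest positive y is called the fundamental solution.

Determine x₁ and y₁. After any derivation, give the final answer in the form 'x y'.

2281249 267000

√73 → a₀=8, period (1,1,5,5,1,1,16); ℓ=7 odd so k=13
k=0  a_k=8  p_k/q_k = 8/1
k=1  a_k=1  p_k/q_k = 9/1
k=2  a_k=1  p_k/q_k = 17/2
k=3  a_k=5  p_k/q_k = 94/11
…
k=5  a_k=1  p_k/q_k = 581/68
k=6  a_k=1  p_k/q_k = 1068/125
k=7  a_k=16  p_k/q_k = 17669/2068
…
k=10  a_k=5  p_k/q_k = 200767/23498
k=11  a_k=5  p_k/q_k = 1040241/121751
k=12  a_k=1  p_k/q_k = 1241008/145249
k=13  a_k=1  p_k/q_k = 2281249/267000
(x₁, y₁) = (2281249, 267000);  2281249² − 73·267000² = 1 ✓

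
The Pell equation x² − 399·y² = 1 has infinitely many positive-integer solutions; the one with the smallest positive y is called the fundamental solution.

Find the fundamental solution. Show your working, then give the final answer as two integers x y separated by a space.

20 1

√399 → a₀=19, period (1,38); ℓ=2 even so k=1
a_0=19:  p_0=19·1+0=19,  q_0=19·0+1=1
a_1=1:  p_1=1·19+1=20,  q_1=1·1+0=1
fundamental: x₁=20, y₁=1  (since 400 − 399·1 = 1)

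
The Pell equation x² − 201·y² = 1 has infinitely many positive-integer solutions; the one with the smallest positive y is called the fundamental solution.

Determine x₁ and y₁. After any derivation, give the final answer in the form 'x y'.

√201 = [14; 5,1,1,1,2,…,1,5,28, …], period ℓ=14 (even) → k=13
step 0: (14, 1)  from 14·(1,0) + (0,1)
step 1: (71, 5)  from 5·(14,1) + (1,0)
…
step 5: (638, 45)  from 2·(241,17) + (156,11)
…
step 7: (7670, 541)  from 8·(879,62) + (638,45)
…
step 12: (91402, 6447)  from 1·(58085,4097) + (33317,2350)
step 13: (515095, 36332)  from 5·(91402,6447) + (58085,4097)
(x₁, y₁) = (515095, 36332);  515095² − 201·36332² = 1 ✓

515095 36332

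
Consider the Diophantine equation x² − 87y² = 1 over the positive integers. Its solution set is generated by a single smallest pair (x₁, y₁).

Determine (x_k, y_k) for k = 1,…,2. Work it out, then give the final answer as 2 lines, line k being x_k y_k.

28 3
1567 168

√87 → a₀=9, period (3,18); ℓ=2 even so k=1
step 0: (9, 1)  from 9·(1,0) + (0,1)
step 1: (28, 3)  from 3·(9,1) + (1,0)
→ (28, 3).  Check: 28²=784, 87·3²=783, difference 1.
k=2:  x_2 = 28·28+87·3·3 = 1567,  y_2 = 28·3+3·28 = 168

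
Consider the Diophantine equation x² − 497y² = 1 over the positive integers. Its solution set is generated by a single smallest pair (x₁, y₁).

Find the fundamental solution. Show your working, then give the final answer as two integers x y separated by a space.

d=497: √d = [22; 3,2,2,5,6,5,2,2,3,44] (ℓ=10, even), read p_9/q_9
k=0  a_k=22  p_k/q_k = 22/1
…
k=6  a_k=5  p_k/q_k = 65476/2937
…
k=8  a_k=2  p_k/q_k = 352750/15823
k=9  a_k=3  p_k/q_k = 1201887/53912
fundamental: x₁=1201887, y₁=53912  (since 1444532360769 − 497·2906503744 = 1)

1201887 53912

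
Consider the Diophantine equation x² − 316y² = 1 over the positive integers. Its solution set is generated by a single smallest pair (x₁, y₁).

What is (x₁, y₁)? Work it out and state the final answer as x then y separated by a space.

12799 720

d=316: √d = [17; 1,3,2,8,2,3,1,34] (ℓ=8, even), read p_7/q_7
step 0: (17, 1)  from 17·(1,0) + (0,1)
step 1: (18, 1)  from 1·(17,1) + (1,0)
step 2: (71, 4)  from 3·(18,1) + (17,1)
step 3: (160, 9)  from 2·(71,4) + (18,1)
step 4: (1351, 76)  from 8·(160,9) + (71,4)
…
step 6: (9937, 559)  from 3·(2862,161) + (1351,76)
step 7: (12799, 720)  from 1·(9937,559) + (2862,161)
fundamental: x₁=12799, y₁=720  (since 163814401 − 316·518400 = 1)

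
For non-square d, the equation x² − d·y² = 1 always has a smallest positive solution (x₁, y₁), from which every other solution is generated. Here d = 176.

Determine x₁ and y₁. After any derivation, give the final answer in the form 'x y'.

199 15

√176 → a₀=13, period (3,1,3,26); ℓ=4 even so k=3
i=0: a=13 ⇒ p=13, q=1
…
i=2: a=1 ⇒ p=53, q=4
i=3: a=3 ⇒ p=199, q=15
→ (199, 15).  Check: 199²=39601, 176·15²=39600, difference 1.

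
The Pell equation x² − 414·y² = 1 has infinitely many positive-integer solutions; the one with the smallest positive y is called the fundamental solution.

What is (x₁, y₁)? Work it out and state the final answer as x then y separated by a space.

24335 1196

√414 → a₀=20, period (2,1,7,2,7,1,2,40); ℓ=8 even so k=7
a_0=20:  p_0=20·1+0=20,  q_0=20·0+1=1
…
a_3=7:  p_3=7·61+41=468,  q_3=7·3+2=23
…
a_5=7:  p_5=7·997+468=7447,  q_5=7·49+23=366
a_6=1:  p_6=1·7447+997=8444,  q_6=1·366+49=415
a_7=2:  p_7=2·8444+7447=24335,  q_7=2·415+366=1196
→ (24335, 1196).  Check: 24335²=592192225, 414·1196²=592192224, difference 1.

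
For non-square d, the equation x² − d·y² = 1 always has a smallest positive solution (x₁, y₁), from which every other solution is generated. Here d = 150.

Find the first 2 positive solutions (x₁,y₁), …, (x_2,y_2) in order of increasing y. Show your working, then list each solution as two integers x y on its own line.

49 4
4801 392

d=150: √d = [12; 4,24] (ℓ=2, even), read p_1/q_1
i=0: a=12 ⇒ p=12, q=1
i=1: a=4 ⇒ p=49, q=4
(x₁, y₁) = (49, 4);  49² − 150·4² = 1 ✓
(x_2, y_2) = (49·49 + 150·4·4, 49·4 + 4·49) = (4801, 392)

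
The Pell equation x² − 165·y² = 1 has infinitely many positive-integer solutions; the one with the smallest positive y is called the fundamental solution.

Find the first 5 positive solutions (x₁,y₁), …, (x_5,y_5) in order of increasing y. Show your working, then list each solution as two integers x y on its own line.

√165 → a₀=12, period (1,5,2,5,1,24); ℓ=6 even so k=5
a_0=12:  p_0=12·1+0=12,  q_0=12·0+1=1
a_1=1:  p_1=1·12+1=13,  q_1=1·1+0=1
a_2=5:  p_2=5·13+12=77,  q_2=5·1+1=6
a_3=2:  p_3=2·77+13=167,  q_3=2·6+1=13
a_4=5:  p_4=5·167+77=912,  q_4=5·13+6=71
a_5=1:  p_5=1·912+167=1079,  q_5=1·71+13=84
(x₁, y₁) = (1079, 84);  1079² − 165·84² = 1 ✓
(x_2, y_2) = (1079·1079 + 165·84·84, 1079·84 + 84·1079) = (2328481, 181272)
(x_3, y_3) = (1079·2328481 + 165·84·181272, 1079·181272 + 84·2328481) = (5024860919, 391184892)
(x_4, y_4) = (1079·5024860919 + 165·84·391184892, 1079·391184892 + 84·5024860919) = (10843647534721, 844176815664)
(x_5, y_5) = (1079·10843647534721 + 165·84·844176815664, 1079·844176815664 + 84·10843647534721) = (23400586355066999, 1821733177018020)

1079 84
2328481 181272
5024860919 391184892
10843647534721 844176815664
23400586355066999 1821733177018020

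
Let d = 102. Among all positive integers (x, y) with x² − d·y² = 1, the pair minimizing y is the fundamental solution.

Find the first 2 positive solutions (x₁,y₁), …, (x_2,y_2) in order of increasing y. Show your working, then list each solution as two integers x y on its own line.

101 10
20401 2020

[10; 10,20] for √102; ℓ=2 ⇒ convergent index 1
i=0: a=10 ⇒ p=10, q=1
i=1: a=10 ⇒ p=101, q=10
(x₁, y₁) = (101, 10);  101² − 102·10² = 1 ✓
(x_2, y_2) = (101·101 + 102·10·10, 101·10 + 10·101) = (20401, 2020)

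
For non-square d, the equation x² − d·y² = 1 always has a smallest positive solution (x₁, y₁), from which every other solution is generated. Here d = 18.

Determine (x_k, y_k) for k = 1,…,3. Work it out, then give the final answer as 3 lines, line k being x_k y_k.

17 4
577 136
19601 4620

√18 → a₀=4, period (4,8); ℓ=2 even so k=1
a_0=4:  p_0=4·1+0=4,  q_0=4·0+1=1
a_1=4:  p_1=4·4+1=17,  q_1=4·1+0=4
fundamental: x₁=17, y₁=4  (since 289 − 18·16 = 1)
(17+4√18)^2 = 577 + 136√18
(17+4√18)^3 = 19601 + 4620√18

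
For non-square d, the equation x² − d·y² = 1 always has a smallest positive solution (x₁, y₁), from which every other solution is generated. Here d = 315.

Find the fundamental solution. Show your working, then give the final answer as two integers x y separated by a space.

71 4

√315 → a₀=17, period (1,2,1,34); ℓ=4 even so k=3
k=0  a_k=17  p_k/q_k = 17/1
k=1  a_k=1  p_k/q_k = 18/1
k=2  a_k=2  p_k/q_k = 53/3
k=3  a_k=1  p_k/q_k = 71/4
→ (71, 4).  Check: 71²=5041, 315·4²=5040, difference 1.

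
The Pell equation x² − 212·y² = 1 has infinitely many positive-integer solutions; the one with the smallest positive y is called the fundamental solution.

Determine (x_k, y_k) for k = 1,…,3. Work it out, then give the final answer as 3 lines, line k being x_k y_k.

√212 = [14; 1,1,3,1,1,…,1,1,28, …], period ℓ=14 (even) → k=13
i=0: a=14 ⇒ p=14, q=1
…
i=2: a=1 ⇒ p=29, q=2
i=3: a=3 ⇒ p=102, q=7
…
i=5: a=1 ⇒ p=233, q=16
i=6: a=1 ⇒ p=364, q=25
…
i=8: a=1 ⇒ p=2781, q=191
i=9: a=1 ⇒ p=5198, q=357
…
i=12: a=1 ⇒ p=37114, q=2549
i=13: a=1 ⇒ p=66249, q=4550
fundamental: x₁=66249, y₁=4550  (since 4388930001 − 212·20702500 = 1)
n=2: (66249,4550)∘(66249,4550) = (66249·66249+212·4550·4550, 66249·4550+4550·66249) = (8777860001,602865900)
n=3: (8777860001,602865900)∘(66249,4550) = (66249·8777860001+212·4550·602865900, 66249·602865900+4550·8777860001) = (1163048894346249,79878526013650)

66249 4550
8777860001 602865900
1163048894346249 79878526013650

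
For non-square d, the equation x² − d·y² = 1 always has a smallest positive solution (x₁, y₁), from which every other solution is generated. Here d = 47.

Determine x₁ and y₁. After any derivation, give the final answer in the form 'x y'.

√47 = [6; 1,5,1,12, …], period ℓ=4 (even) → k=3
i=0: a=6 ⇒ p=6, q=1
i=1: a=1 ⇒ p=7, q=1
i=2: a=5 ⇒ p=41, q=6
i=3: a=1 ⇒ p=48, q=7
(x₁, y₁) = (48, 7);  48² − 47·7² = 1 ✓

48 7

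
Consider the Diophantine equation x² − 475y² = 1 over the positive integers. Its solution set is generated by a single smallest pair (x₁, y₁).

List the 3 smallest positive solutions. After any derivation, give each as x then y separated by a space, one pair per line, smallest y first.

57799 2652
6681448801 306565896
772362118440199 35438404443156

√475 → a₀=21, period (1,3,1,6,2,6,1,3,1,42); ℓ=10 even so k=9
step 0: (21, 1)  from 21·(1,0) + (0,1)
step 1: (22, 1)  from 1·(21,1) + (1,0)
…
step 7: (11878, 545)  from 1·(10287,472) + (1591,73)
step 8: (45921, 2107)  from 3·(11878,545) + (10287,472)
step 9: (57799, 2652)  from 1·(45921,2107) + (11878,545)
(x₁, y₁) = (57799, 2652);  57799² − 475·2652² = 1 ✓
n=2: (57799,2652)∘(57799,2652) = (57799·57799+475·2652·2652, 57799·2652+2652·57799) = (6681448801,306565896)
n=3: (6681448801,306565896)∘(57799,2652) = (57799·6681448801+475·2652·306565896, 57799·306565896+2652·6681448801) = (772362118440199,35438404443156)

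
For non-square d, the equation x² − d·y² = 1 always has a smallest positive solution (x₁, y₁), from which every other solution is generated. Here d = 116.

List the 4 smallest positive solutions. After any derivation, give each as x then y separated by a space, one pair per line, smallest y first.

[10; 1,3,2,1,4,1,2,3,1,20] for √116; ℓ=10 ⇒ convergent index 9
i=0: a=10 ⇒ p=10, q=1
…
i=6: a=1 ⇒ p=797, q=74
…
i=8: a=3 ⇒ p=7550, q=701
i=9: a=1 ⇒ p=9801, q=910
→ (9801, 910).  Check: 9801²=96059601, 116·910²=96059600, difference 1.
(9801+910√116)^2 = 192119201 + 17837820√116
(9801+910√116)^3 = 3765920568201 + 349656946730√116
(9801+910√116)^4 = 73819574785756801 + 6853975451963640√116

9801 910
192119201 17837820
3765920568201 349656946730
73819574785756801 6853975451963640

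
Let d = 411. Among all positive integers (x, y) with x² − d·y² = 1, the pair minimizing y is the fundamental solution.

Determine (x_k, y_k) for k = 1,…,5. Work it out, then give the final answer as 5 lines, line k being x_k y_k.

49730 2453
4946145799 243975380
491943661118810 24265791292347
48928716529930696801 2413475601692857240
4866450145574963442708650 240044283320105789798053

√411 = [20; 3,1,1,1,19,1,1,1,3,40, …], period ℓ=10 (even) → k=9
k=0  a_k=20  p_k/q_k = 20/1
k=1  a_k=3  p_k/q_k = 61/3
k=2  a_k=1  p_k/q_k = 81/4
k=3  a_k=1  p_k/q_k = 142/7
…
k=6  a_k=1  p_k/q_k = 4602/227
…
k=8  a_k=1  p_k/q_k = 13583/670
k=9  a_k=3  p_k/q_k = 49730/2453
→ (49730, 2453).  Check: 49730²=2473072900, 411·2453²=2473072899, difference 1.
k=2:  x_2 = 49730·49730+411·2453·2453 = 4946145799,  y_2 = 49730·2453+2453·49730 = 243975380
k=3:  x_3 = 49730·4946145799+411·2453·243975380 = 491943661118810,  y_3 = 49730·243975380+2453·4946145799 = 24265791292347
k=4:  x_4 = 49730·491943661118810+411·2453·24265791292347 = 48928716529930696801,  y_4 = 49730·24265791292347+2453·491943661118810 = 2413475601692857240
k=5:  x_5 = 49730·48928716529930696801+411·2453·2413475601692857240 = 4866450145574963442708650,  y_5 = 49730·2413475601692857240+2453·48928716529930696801 = 240044283320105789798053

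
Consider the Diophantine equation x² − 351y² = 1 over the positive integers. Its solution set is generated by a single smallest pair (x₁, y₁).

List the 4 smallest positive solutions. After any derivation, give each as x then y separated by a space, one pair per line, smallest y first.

√351 → a₀=18, period (1,2,1,3,2,2,2,3,1,2,1,36); ℓ=12 even so k=11
k=0  a_k=18  p_k/q_k = 18/1
…
k=2  a_k=2  p_k/q_k = 56/3
…
k=5  a_k=2  p_k/q_k = 637/34
k=6  a_k=2  p_k/q_k = 1555/83
k=7  a_k=2  p_k/q_k = 3747/200
…
k=10  a_k=2  p_k/q_k = 45882/2449
k=11  a_k=1  p_k/q_k = 62425/3332
→ (62425, 3332).  Check: 62425²=3896880625, 351·3332²=3896880624, difference 1.
(x_2, y_2) = (62425·62425 + 351·3332·3332, 62425·3332 + 3332·62425) = (7793761249, 416000200)
(x_3, y_3) = (62425·7793761249 + 351·3332·416000200, 62425·416000200 + 3332·7793761249) = (973051091875225, 51937624966668)
(x_4, y_4) = (62425·973051091875225 + 351·3332·51937624966668, 62425·51937624966668 + 3332·973051091875225) = (121485428812828080001, 6484412476672499600)

62425 3332
7793761249 416000200
973051091875225 51937624966668
121485428812828080001 6484412476672499600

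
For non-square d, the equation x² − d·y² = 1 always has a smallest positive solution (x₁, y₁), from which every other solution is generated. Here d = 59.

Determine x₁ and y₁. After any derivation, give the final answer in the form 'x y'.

530 69

√59 → a₀=7, period (1,2,7,2,1,14); ℓ=6 even so k=5
i=0: a=7 ⇒ p=7, q=1
…
i=2: a=2 ⇒ p=23, q=3
i=3: a=7 ⇒ p=169, q=22
i=4: a=2 ⇒ p=361, q=47
i=5: a=1 ⇒ p=530, q=69
fundamental: x₁=530, y₁=69  (since 280900 − 59·4761 = 1)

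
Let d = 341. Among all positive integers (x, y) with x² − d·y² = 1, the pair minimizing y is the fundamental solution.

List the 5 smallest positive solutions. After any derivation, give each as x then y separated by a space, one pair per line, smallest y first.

10626551 575460
225847172311201 12230310076920
4799952989541519968951 259932027556408030380
102013890481930631287980124801 5524361894723138392975161840
2168111619829296063734843424848413751 117409826833463862093989641643997300

√341 → a₀=18, period (2,6,1,8,2,…,6,2,36); ℓ=14 even so k=13
i=0: a=18 ⇒ p=18, q=1
…
i=2: a=6 ⇒ p=240, q=13
i=3: a=1 ⇒ p=277, q=15
i=4: a=8 ⇒ p=2456, q=133
i=5: a=2 ⇒ p=5189, q=281
i=6: a=1 ⇒ p=7645, q=414
i=7: a=2 ⇒ p=20479, q=1109
i=8: a=1 ⇒ p=28124, q=1523
…
i=11: a=1 ⇒ p=718667, q=38918
i=12: a=6 ⇒ p=4953942, q=268271
i=13: a=2 ⇒ p=10626551, q=575460
fundamental: x₁=10626551, y₁=575460  (since 112923586155601 − 341·331154211600 = 1)
k=2:  x_2 = 10626551·10626551+341·575460·575460 = 225847172311201,  y_2 = 10626551·575460+575460·10626551 = 12230310076920
k=3:  x_3 = 10626551·225847172311201+341·575460·12230310076920 = 4799952989541519968951,  y_3 = 10626551·12230310076920+575460·225847172311201 = 259932027556408030380
k=4:  x_4 = 10626551·4799952989541519968951+341·575460·259932027556408030380 = 102013890481930631287980124801,  y_4 = 10626551·259932027556408030380+575460·4799952989541519968951 = 5524361894723138392975161840
k=5:  x_5 = 10626551·102013890481930631287980124801+341·575460·5524361894723138392975161840 = 2168111619829296063734843424848413751,  y_5 = 10626551·5524361894723138392975161840+575460·102013890481930631287980124801 = 117409826833463862093989641643997300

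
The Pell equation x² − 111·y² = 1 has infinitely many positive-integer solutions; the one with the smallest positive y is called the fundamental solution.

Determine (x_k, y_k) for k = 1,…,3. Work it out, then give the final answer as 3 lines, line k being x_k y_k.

d=111: √d = [10; 1,1,6,1,1,20] (ℓ=6, even), read p_5/q_5
k=0  a_k=10  p_k/q_k = 10/1
k=1  a_k=1  p_k/q_k = 11/1
…
k=4  a_k=1  p_k/q_k = 158/15
k=5  a_k=1  p_k/q_k = 295/28
fundamental: x₁=295, y₁=28  (since 87025 − 111·784 = 1)
n=2: (295,28)∘(295,28) = (295·295+111·28·28, 295·28+28·295) = (174049,16520)
n=3: (174049,16520)∘(295,28) = (295·174049+111·28·16520, 295·16520+28·174049) = (102688615,9746772)

295 28
174049 16520
102688615 9746772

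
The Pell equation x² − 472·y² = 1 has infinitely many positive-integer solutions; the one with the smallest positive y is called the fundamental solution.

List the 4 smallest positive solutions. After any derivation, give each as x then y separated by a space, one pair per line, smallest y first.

[21; 1,2,1,1,1,…,2,1,42] for √472; ℓ=14 ⇒ convergent index 13
step 0: (21, 1)  from 21·(1,0) + (0,1)
…
step 2: (65, 3)  from 2·(22,1) + (21,1)
step 3: (87, 4)  from 1·(65,3) + (22,1)
step 4: (152, 7)  from 1·(87,4) + (65,3)
step 5: (239, 11)  from 1·(152,7) + (87,4)
step 6: (1108, 51)  from 4·(239,11) + (152,7)
step 7: (5779, 266)  from 5·(1108,51) + (239,11)
…
step 10: (54227, 2496)  from 1·(30003,1381) + (24224,1115)
…
step 12: (222687, 10250)  from 2·(84230,3877) + (54227,2496)
step 13: (306917, 14127)  from 1·(222687,10250) + (84230,3877)
fundamental: x₁=306917, y₁=14127  (since 94198044889 − 472·199572129 = 1)
n=2: (306917,14127)∘(306917,14127) = (306917·306917+472·14127·14127, 306917·14127+14127·306917) = (188396089777,8671632918)
n=3: (188396089777,8671632918)∘(306917,14127) = (306917·188396089777+472·14127·8671632918, 306917·8671632918+14127·188396089777) = (115643925371868101,5322943120573485)
n=4: (115643925371868101,5322943120573485)∘(306917,14127) = (306917·115643925371868101+472·14127·5322943120573485, 306917·5322943120573485+14127·115643925371868101) = (70986173286526887819457,3267403467465432958572)

306917 14127
188396089777 8671632918
115643925371868101 5322943120573485
70986173286526887819457 3267403467465432958572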